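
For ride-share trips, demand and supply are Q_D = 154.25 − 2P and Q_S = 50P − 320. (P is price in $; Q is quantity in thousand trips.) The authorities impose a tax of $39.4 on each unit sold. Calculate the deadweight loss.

In inverse form: demand P = 77.125 − 0.5Q, supply P = 6.4 + 0.02Q.
Competitive equilibrium: 77.125 − 0.5Q = 6.4 + 0.02Q → Q* = 136.0096, P* = 9.1202.
With the tax, the buyer price exceeds the seller price by 39.4: (77.125 − 0.5Q) − (6.4 + 0.02Q) = 39.4 → Q' = 60.2404.
ΔQ = 136.0096 − 60.2404 = 75.7692; the wedge equals the tax, 39.4.
Deadweight loss = ½ × 75.7692 × 39.4 = $1492.65 thousand.

$1492.65 thousand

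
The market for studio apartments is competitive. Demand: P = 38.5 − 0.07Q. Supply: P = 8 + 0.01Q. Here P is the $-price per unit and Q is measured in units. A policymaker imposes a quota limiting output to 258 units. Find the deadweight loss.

Competitive equilibrium: 38.5 − 0.07Q = 8 + 0.01Q → Q* = 381.25, P* = 11.8125.
At Q = 258: demand price = 38.5 − 0.07·258 = 20.44; supply price = 8 + 0.01·258 = 10.58.
ΔQ = 381.25 − 258 = 123.25; wedge = 20.44 − 10.58 = 9.86.
Deadweight loss = ½ × 123.25 × 9.86 = $607.62.

$607.62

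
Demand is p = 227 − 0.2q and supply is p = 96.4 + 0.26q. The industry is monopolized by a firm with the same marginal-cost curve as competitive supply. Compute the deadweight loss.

1702.44

Competitive equilibrium: 227 − 0.2q = 96.4 + 0.26q → q* = 283.913043, p* = 170.217391.
Marginal revenue: MR = 227 − 0.4q. Set MR = MC: 227 − 0.4q = 96.4 + 0.26q → q_m = 197.878788.
Price p_m = 227 − 0.2·197.878788 = 187.424242; MC(q_m) = 96.4 + 0.26·197.878788 = 147.848485.
Competitive q* = 283.913043, so Δq = 86.034255; wedge = 187.424242 − 147.848485 = 39.575757.
The triangle = ½ × 86.034255 × 39.575757 = 1702.44.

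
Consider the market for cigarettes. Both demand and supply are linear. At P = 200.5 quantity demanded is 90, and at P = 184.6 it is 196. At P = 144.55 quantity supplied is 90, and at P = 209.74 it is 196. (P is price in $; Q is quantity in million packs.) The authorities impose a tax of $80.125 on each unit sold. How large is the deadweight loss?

Demand slope = (184.6 − 200.5)/(196 − 90) = −0.15, so P = 214 − 0.15Q.
Supply slope = (209.74 − 144.55)/(196 − 90) = 0.615, so P = 89.2 + 0.615Q.
Competitive equilibrium: 214 − 0.15Q = 89.2 + 0.615Q → Q* = 163.1373, P* = 189.5294.
With the tax, the buyer price exceeds the seller price by 80.125: (214 − 0.15Q) − (89.2 + 0.615Q) = 80.125 → Q' = 58.3987.
ΔQ = 163.1373 − 58.3987 = 104.7386; the wedge equals the tax, 80.125.
Welfare loss = ½ × 104.7386 × 80.125 = $4196.09 million.

$4196.09 million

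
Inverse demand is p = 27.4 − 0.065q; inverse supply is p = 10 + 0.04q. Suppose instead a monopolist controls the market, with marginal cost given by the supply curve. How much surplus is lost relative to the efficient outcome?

210.77

Competitive equilibrium: 27.4 − 0.065q = 10 + 0.04q → q* = 165.7143, p* = 16.6286.
Marginal revenue: MR = 27.4 − 0.13q. Set MR = MC: 27.4 − 0.13q = 10 + 0.04q → q_m = 102.3529.
Price p_m = 27.4 − 0.065·102.3529 = 20.7471; MC(q_m) = 10 + 0.04·102.3529 = 14.0941.
Competitive q* = 165.7143, so Δq = 63.3614; wedge = 20.7471 − 14.0941 = 6.653.
DWL = ½ × 63.3614 × 6.653 = 210.77.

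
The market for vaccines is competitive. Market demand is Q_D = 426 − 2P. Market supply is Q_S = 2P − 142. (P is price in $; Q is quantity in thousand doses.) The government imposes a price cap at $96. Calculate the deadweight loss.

In inverse form: demand P = 213 − 0.5Q, supply P = 71 + 0.5Q.
Competitive equilibrium: 213 − 0.5Q = 71 + 0.5Q → Q* = 142, P* = 142.
At the ceiling P = 96, quantity supplied = (96 − 71)/0.5 = 50.
Willingness to pay at Q' = 50: 213 − 0.5·50 = 188.
ΔQ = 142 − 50 = 92; wedge = 188 − 96 = 92.
DWL = ½ × 92 × 92 = $4232 thousand.

$4232 thousand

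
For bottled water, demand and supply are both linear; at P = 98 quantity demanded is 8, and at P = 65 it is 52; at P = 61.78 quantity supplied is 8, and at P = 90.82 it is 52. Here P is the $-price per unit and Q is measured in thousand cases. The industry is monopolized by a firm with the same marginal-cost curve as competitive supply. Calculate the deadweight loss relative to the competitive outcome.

Demand slope = (65 − 98)/(52 − 8) = −0.75, so P = 104 − 0.75Q.
Supply slope = (90.82 − 61.78)/(52 − 8) = 0.66, so P = 56.5 + 0.66Q.
Competitive equilibrium: 104 − 0.75Q = 56.5 + 0.66Q → Q* = 33.6879, P* = 78.734.
Marginal revenue: MR = 104 − 1.5Q. Set MR = MC: 104 − 1.5Q = 56.5 + 0.66Q → Q_m = 21.9907.
Price P_m = 104 − 0.75·21.9907 = 87.507; MC(Q_m) = 56.5 + 0.66·21.9907 = 71.0139.
Competitive Q* = 33.6879, so ΔQ = 11.6972; wedge = 87.507 − 71.0139 = 16.4931.
Deadweight loss = ½ × 11.6972 × 16.4931 = $96.46 thousand.

$96.46 thousand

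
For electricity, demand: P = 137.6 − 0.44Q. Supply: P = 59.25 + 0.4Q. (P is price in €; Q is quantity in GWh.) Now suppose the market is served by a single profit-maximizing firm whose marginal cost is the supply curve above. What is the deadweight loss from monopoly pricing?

€431.77

Competitive equilibrium: 137.6 − 0.44Q = 59.25 + 0.4Q → Q* = 93.2738, P* = 96.5595.
Marginal revenue: MR = 137.6 − 0.88Q. Set MR = MC: 137.6 − 0.88Q = 59.25 + 0.4Q → Q_m = 61.2109.
Price P_m = 137.6 − 0.44·61.2109 = 110.6672; MC(Q_m) = 59.25 + 0.4·61.2109 = 83.7344.
Competitive Q* = 93.2738, so ΔQ = 32.0629; wedge = 110.6672 − 83.7344 = 26.9328.
DWL = ½ × 32.0629 × 26.9328 = €431.77.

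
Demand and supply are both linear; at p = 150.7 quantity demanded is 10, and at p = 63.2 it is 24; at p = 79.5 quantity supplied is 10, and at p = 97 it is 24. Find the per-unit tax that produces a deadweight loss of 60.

Demand slope = (63.2 − 150.7)/(24 − 10) = −6.25, so p = 213.2 − 6.25q.
Supply slope = (97 − 79.5)/(24 − 10) = 1.25, so p = 67 + 1.25q.
Competitive equilibrium: 213.2 − 6.25q = 67 + 1.25q → q* = 19.4933, p* = 91.3667.
A tax t gives Δq = t/7.5 and wedge t, so DWL = t²/15.
t²/15 = 60 → t² = 900 → t = 30.

30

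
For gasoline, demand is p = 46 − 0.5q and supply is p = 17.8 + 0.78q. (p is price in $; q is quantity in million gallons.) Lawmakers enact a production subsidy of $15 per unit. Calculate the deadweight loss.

Competitive equilibrium: 46 − 0.5q = 17.8 + 0.78q → q* = 22.0313, p* = 34.9844.
The subsidy lowers effective supply by 15: p = 2.8 + 0.78q.
New quantity: 46 − 0.5q = 2.8 + 0.78q → q' = 33.75.
Overproduction Δq = 33.75 − 22.0313 = 11.7187; wedge = subsidy = 15.
DWL = ½ × 11.7187 × 15 = $87.89 million.

$87.89 million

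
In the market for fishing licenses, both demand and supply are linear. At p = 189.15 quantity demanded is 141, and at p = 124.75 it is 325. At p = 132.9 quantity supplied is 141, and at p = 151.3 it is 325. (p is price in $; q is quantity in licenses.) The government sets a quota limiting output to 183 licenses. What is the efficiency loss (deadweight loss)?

Demand slope = (124.75 − 189.15)/(325 − 141) = −0.35, so p = 238.5 − 0.35q.
Supply slope = (151.3 − 132.9)/(325 − 141) = 0.1, so p = 118.8 + 0.1q.
Competitive equilibrium: 238.5 − 0.35q = 118.8 + 0.1q → q* = 266, p* = 145.4.
At q = 183: demand price = 238.5 − 0.35·183 = 174.45; supply price = 118.8 + 0.1·183 = 137.1.
Δq = 266 − 183 = 83; wedge = 174.45 − 137.1 = 37.35.
DWL = ½ × 83 × 37.35 = $1550.025.

$1550.025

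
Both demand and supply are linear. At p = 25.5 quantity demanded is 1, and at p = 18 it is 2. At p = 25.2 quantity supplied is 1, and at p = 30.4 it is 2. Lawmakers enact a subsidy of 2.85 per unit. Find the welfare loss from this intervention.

0.32

Demand slope = (18 − 25.5)/(2 − 1) = −7.5, so p = 33 − 7.5q.
Supply slope = (30.4 − 25.2)/(2 − 1) = 5.2, so p = 20 + 5.2q.
Competitive equilibrium: 33 − 7.5q = 20 + 5.2q → q* = 1.0236, p* = 25.3228.
The subsidy lowers effective supply by 2.85: p = 17.15 + 5.2q.
New quantity: 33 − 7.5q = 17.15 + 5.2q → q' = 1.248.
Overproduction Δq = 1.248 − 1.0236 = 0.2244; wedge = subsidy = 2.85.
Deadweight loss = ½ × 0.2244 × 2.85 = 0.32.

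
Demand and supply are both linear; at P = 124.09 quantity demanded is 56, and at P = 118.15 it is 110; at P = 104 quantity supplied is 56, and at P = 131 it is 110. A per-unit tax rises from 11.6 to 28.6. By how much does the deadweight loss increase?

Demand slope = (118.15 − 124.09)/(110 − 56) = −0.11, so P = 130.25 − 0.11Q.
Supply slope = (131 − 104)/(110 − 56) = 0.5, so P = 76 + 0.5Q.
Competitive equilibrium: 130.25 − 0.11Q = 76 + 0.5Q → Q* = 88.9344, P* = 120.4672.
For a per-unit tax t: ΔQ = t/0.61, so DWL = ½·t·(t/0.61) = t²/1.22.
At t = 11.6: DWL = 110.295. At t = 28.6: DWL = 670.459.
Increase = 670.459 − 110.295 = 560.16.

560.16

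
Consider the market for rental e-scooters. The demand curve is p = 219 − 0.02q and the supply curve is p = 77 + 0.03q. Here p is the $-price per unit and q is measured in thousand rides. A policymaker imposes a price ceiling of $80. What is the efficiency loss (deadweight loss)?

Competitive equilibrium: 219 − 0.02q = 77 + 0.03q → q* = 2840, p* = 162.2.
At the ceiling p = 80, quantity supplied = (80 − 77)/0.03 = 100.
Willingness to pay at q' = 100: 219 − 0.02·100 = 217.
Δq = 2840 − 100 = 2740; wedge = 217 − 80 = 137.
Deadweight loss = ½ × 2740 × 137 = $187690 thousand.

$187690 thousand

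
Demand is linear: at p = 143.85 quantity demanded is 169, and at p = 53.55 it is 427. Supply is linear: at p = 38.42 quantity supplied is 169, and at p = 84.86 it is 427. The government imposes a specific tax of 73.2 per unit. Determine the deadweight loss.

5054.94

Demand slope = (53.55 − 143.85)/(427 − 169) = −0.35, so p = 203 − 0.35q.
Supply slope = (84.86 − 38.42)/(427 − 169) = 0.18, so p = 8 + 0.18q.
Competitive equilibrium: 203 − 0.35q = 8 + 0.18q → q* = 367.9245, p* = 74.2264.
With the tax, the buyer price exceeds the seller price by 73.2: (203 − 0.35q) − (8 + 0.18q) = 73.2 → q' = 229.8113.
Δq = 367.9245 − 229.8113 = 138.1132; the wedge equals the tax, 73.2.
DWL = ½ × 138.1132 × 73.2 = 5054.94.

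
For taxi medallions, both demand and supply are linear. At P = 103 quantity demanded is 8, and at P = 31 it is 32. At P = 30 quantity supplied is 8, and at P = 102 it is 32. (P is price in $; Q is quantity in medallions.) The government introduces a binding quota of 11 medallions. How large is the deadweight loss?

$252.08

Demand slope = (31 − 103)/(32 − 8) = −3, so P = 127 − 3Q.
Supply slope = (102 − 30)/(32 − 8) = 3, so P = 6 + 3Q.
Competitive equilibrium: 127 − 3Q = 6 + 3Q → Q* = 20.1667, P* = 66.5.
At Q = 11: demand price = 127 − 3·11 = 94; supply price = 6 + 3·11 = 39.
ΔQ = 20.1667 − 11 = 9.1667; wedge = 94 − 39 = 55.
Deadweight loss = ½ × 9.1667 × 55 = $252.08.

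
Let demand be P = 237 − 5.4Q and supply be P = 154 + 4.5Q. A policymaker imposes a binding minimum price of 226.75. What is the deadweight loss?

Competitive equilibrium: 237 − 5.4Q = 154 + 4.5Q → Q* = 8.3838, P* = 191.7273.
At the floor P = 226.75, quantity demanded = (237 − 226.75)/5.4 = 1.8981.
Sellers' marginal cost at Q' = 1.8981: 154 + 4.5·1.8981 = 162.5415.
ΔQ = 8.3838 − 1.8981 = 6.4857; wedge = 226.75 − 162.5415 = 64.2085.
Deadweight loss = ½ × 6.4857 × 64.2085 = 208.22.

208.22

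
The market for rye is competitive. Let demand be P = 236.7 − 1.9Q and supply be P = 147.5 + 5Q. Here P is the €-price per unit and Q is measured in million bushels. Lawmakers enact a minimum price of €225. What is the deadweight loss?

€158.11 million

Competitive equilibrium: 236.7 − 1.9Q = 147.5 + 5Q → Q* = 12.9275, P* = 212.1377.
At the floor P = 225, quantity demanded = (236.7 − 225)/1.9 = 6.1579.
Sellers' marginal cost at Q' = 6.1579: 147.5 + 5·6.1579 = 178.2895.
ΔQ = 12.9275 − 6.1579 = 6.7696; wedge = 225 − 178.2895 = 46.7105.
Welfare loss = ½ × 6.7696 × 46.7105 = €158.11 million.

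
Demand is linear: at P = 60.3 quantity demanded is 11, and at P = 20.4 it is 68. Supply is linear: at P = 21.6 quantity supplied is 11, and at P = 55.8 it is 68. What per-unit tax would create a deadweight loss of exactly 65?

Demand slope = (20.4 − 60.3)/(68 − 11) = −0.7, so P = 68 − 0.7Q.
Supply slope = (55.8 − 21.6)/(68 − 11) = 0.6, so P = 15 + 0.6Q.
Competitive equilibrium: 68 − 0.7Q = 15 + 0.6Q → Q* = 40.7692, P* = 39.4615.
A tax t gives ΔQ = t/1.3 and wedge t, so DWL = t²/2.6.
t²/2.6 = 65 → t² = 169 → t = 13.

13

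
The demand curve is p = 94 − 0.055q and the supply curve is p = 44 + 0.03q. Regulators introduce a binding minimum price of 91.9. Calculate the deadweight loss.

Competitive equilibrium: 94 − 0.055q = 44 + 0.03q → q* = 588.23529, p* = 61.64706.
At the floor p = 91.9, quantity demanded = (94 − 91.9)/0.055 = 38.18182.
Sellers' marginal cost at q' = 38.18182: 44 + 0.03·38.18182 = 45.14545.
Δq = 588.23529 − 38.18182 = 550.05347; wedge = 91.9 − 45.14545 = 46.75455.
Deadweight loss = ½ × 550.05347 × 46.75455 = 12858.75.

12858.75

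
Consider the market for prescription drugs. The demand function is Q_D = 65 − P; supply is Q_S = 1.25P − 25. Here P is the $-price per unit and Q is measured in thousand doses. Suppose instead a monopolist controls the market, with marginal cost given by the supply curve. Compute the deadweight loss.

$71.75 thousand

In inverse form: demand P = 65 − Q, supply P = 20 + 0.8Q.
Competitive equilibrium: 65 − Q = 20 + 0.8Q → Q* = 25, P* = 40.
Marginal revenue: MR = 65 − 2Q. Set MR = MC: 65 − 2Q = 20 + 0.8Q → Q_m = 16.0714.
Price P_m = 65 − 1·16.0714 = 48.9286; MC(Q_m) = 20 + 0.8·16.0714 = 32.8571.
Competitive Q* = 25, so ΔQ = 8.9286; wedge = 48.9286 − 32.8571 = 16.0715.
The triangle = ½ × 8.9286 × 16.0715 = $71.75 thousand.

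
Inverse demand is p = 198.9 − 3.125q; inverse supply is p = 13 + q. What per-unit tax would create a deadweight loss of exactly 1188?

Competitive equilibrium: 198.9 − 3.125q = 13 + q → q* = 45.0667, p* = 58.0667.
A tax t gives Δq = t/4.125 and wedge t, so DWL = t²/8.25.
t²/8.25 = 1188 → t² = 9801 → t = 99.

99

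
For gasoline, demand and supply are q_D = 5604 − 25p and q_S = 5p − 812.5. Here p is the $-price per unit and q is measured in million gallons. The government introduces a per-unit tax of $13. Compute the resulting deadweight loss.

$352.08 million

In inverse form: demand p = 224.16 − 0.04q, supply p = 162.5 + 0.2q.
Competitive equilibrium: 224.16 − 0.04q = 162.5 + 0.2q → q* = 256.9167, p* = 213.8833.
With the tax, the buyer price exceeds the seller price by 13: (224.16 − 0.04q) − (162.5 + 0.2q) = 13 → q' = 202.75.
Δq = 256.9167 − 202.75 = 54.1667; the wedge equals the tax, 13.
The triangle = ½ × 54.1667 × 13 = $352.08 million.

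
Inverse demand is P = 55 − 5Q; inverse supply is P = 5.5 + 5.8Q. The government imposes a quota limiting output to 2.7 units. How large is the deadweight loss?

Competitive equilibrium: 55 − 5Q = 5.5 + 5.8Q → Q* = 4.5833, P* = 32.0833.
At Q = 2.7: demand price = 55 − 5·2.7 = 41.5; supply price = 5.5 + 5.8·2.7 = 21.16.
ΔQ = 4.5833 − 2.7 = 1.8833; wedge = 41.5 − 21.16 = 20.34.
DWL = ½ × 1.8833 × 20.34 = 19.15.

19.15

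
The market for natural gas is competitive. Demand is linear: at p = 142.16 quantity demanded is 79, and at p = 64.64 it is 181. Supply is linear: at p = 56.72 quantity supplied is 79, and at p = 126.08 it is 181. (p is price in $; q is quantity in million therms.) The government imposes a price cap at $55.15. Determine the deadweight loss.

Demand slope = (64.64 − 142.16)/(181 − 79) = −0.76, so p = 202.2 − 0.76q.
Supply slope = (126.08 − 56.72)/(181 − 79) = 0.68, so p = 3 + 0.68q.
Competitive equilibrium: 202.2 − 0.76q = 3 + 0.68q → q* = 138.3333, p* = 97.0667.
At the ceiling p = 55.15, quantity supplied = (55.15 − 3)/0.68 = 76.6912.
Willingness to pay at q' = 76.6912: 202.2 − 0.76·76.6912 = 143.9147.
Δq = 138.3333 − 76.6912 = 61.6421; wedge = 143.9147 − 55.15 = 88.7647.
Welfare loss = ½ × 61.6421 × 88.7647 = $2735.82 million.

$2735.82 million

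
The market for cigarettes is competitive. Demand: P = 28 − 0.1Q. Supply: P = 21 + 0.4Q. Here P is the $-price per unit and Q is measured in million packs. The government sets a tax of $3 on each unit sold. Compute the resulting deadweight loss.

$9 million

Competitive equilibrium: 28 − 0.1Q = 21 + 0.4Q → Q* = 14, P* = 26.6.
With the tax, the buyer price exceeds the seller price by 3: (28 − 0.1Q) − (21 + 0.4Q) = 3 → Q' = 8.
ΔQ = 14 − 8 = 6; the wedge equals the tax, 3.
Welfare loss = ½ × 6 × 3 = $9 million.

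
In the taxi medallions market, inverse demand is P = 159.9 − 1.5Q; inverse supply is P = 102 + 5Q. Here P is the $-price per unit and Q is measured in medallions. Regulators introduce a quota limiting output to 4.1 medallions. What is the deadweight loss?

$75.12

Competitive equilibrium: 159.9 − 1.5Q = 102 + 5Q → Q* = 8.9077, P* = 146.5385.
At Q = 4.1: demand price = 159.9 − 1.5·4.1 = 153.75; supply price = 102 + 5·4.1 = 122.5.
ΔQ = 8.9077 − 4.1 = 4.8077; wedge = 153.75 − 122.5 = 31.25.
The triangle = ½ × 4.8077 × 31.25 = $75.12.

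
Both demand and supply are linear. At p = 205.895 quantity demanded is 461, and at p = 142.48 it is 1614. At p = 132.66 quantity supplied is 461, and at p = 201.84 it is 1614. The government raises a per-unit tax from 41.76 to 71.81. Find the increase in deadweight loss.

14838.17

Demand slope = (142.48 − 205.895)/(1614 − 461) = −0.055, so p = 231.25 − 0.055q.
Supply slope = (201.84 − 132.66)/(1614 − 461) = 0.06, so p = 105 + 0.06q.
Competitive equilibrium: 231.25 − 0.055q = 105 + 0.06q → q* = 1097.8261, p* = 170.8696.
For a per-unit tax t: Δq = t/0.115, so DWL = ½·t·(t/0.115) = t²/0.23.
At t = 41.76: DWL = 7582.163. At t = 71.81: DWL = 22420.331.
Increase = 22420.331 − 7582.163 = 14838.17.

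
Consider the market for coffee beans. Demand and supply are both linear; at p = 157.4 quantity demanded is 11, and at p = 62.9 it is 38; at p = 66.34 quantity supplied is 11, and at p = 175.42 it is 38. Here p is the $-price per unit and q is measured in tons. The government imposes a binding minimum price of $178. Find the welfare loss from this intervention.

Demand slope = (62.9 − 157.4)/(38 − 11) = −3.5, so p = 195.9 − 3.5q.
Supply slope = (175.42 − 66.34)/(38 − 11) = 4.04, so p = 21.9 + 4.04q.
Competitive equilibrium: 195.9 − 3.5q = 21.9 + 4.04q → q* = 23.0769, p* = 115.1308.
At the floor p = 178, quantity demanded = (195.9 − 178)/3.5 = 5.1143.
Sellers' marginal cost at q' = 5.1143: 21.9 + 4.04·5.1143 = 42.5618.
Δq = 23.0769 − 5.1143 = 17.9626; wedge = 178 − 42.5618 = 135.4382.
DWL = ½ × 17.9626 × 135.4382 = $1216.41.

$1216.41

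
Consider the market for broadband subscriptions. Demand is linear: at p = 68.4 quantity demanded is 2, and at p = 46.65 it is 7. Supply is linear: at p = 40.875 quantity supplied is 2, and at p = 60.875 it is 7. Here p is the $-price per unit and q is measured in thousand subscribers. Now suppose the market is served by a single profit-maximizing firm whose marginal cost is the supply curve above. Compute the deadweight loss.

$13.74 thousand

Demand slope = (46.65 − 68.4)/(7 − 2) = −4.35, so p = 77.1 − 4.35q.
Supply slope = (60.875 − 40.875)/(7 − 2) = 4, so p = 32.875 + 4q.
Competitive equilibrium: 77.1 − 4.35q = 32.875 + 4q → q* = 5.2964, p* = 54.0606.
Marginal revenue: MR = 77.1 − 8.7q. Set MR = MC: 77.1 − 8.7q = 32.875 + 4q → q_m = 3.4823.
Price p_m = 77.1 − 4.35·3.4823 = 61.952; MC(q_m) = 32.875 + 4·3.4823 = 46.8042.
Competitive q* = 5.2964, so Δq = 1.8141; wedge = 61.952 − 46.8042 = 15.1478.
The triangle = ½ × 1.8141 × 15.1478 = $13.74 thousand.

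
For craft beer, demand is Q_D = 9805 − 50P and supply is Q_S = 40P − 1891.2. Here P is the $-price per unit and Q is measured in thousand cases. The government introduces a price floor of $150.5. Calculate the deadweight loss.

In inverse form: demand P = 196.1 − 0.02Q, supply P = 47.28 + 0.025Q.
Competitive equilibrium: 196.1 − 0.02Q = 47.28 + 0.025Q → Q* = 3307.1111, P* = 129.9578.
At the floor P = 150.5, quantity demanded = (196.1 − 150.5)/0.02 = 2280.
Sellers' marginal cost at Q' = 2280: 47.28 + 0.025·2280 = 104.28.
ΔQ = 3307.1111 − 2280 = 1027.1111; wedge = 150.5 − 104.28 = 46.22.
The triangle = ½ × 1027.1111 × 46.22 = $23736.54 thousand.

$23736.54 thousand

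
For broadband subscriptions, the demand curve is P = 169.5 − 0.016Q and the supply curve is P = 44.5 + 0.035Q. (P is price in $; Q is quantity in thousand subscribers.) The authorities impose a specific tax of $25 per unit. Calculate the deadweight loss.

$6127.45 thousand

Competitive equilibrium: 169.5 − 0.016Q = 44.5 + 0.035Q → Q* = 2450.9804, P* = 130.2843.
With the tax, the buyer price exceeds the seller price by 25: (169.5 − 0.016Q) − (44.5 + 0.035Q) = 25 → Q' = 1960.7843.
ΔQ = 2450.9804 − 1960.7843 = 490.1961; the wedge equals the tax, 25.
DWL = ½ × 490.1961 × 25 = $6127.45 thousand.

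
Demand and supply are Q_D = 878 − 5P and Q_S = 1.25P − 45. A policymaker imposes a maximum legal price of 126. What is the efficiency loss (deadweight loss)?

In inverse form: demand P = 175.6 − 0.2Q, supply P = 36 + 0.8Q.
Competitive equilibrium: 175.6 − 0.2Q = 36 + 0.8Q → Q* = 139.6, P* = 147.68.
At the ceiling P = 126, quantity supplied = (126 − 36)/0.8 = 112.5.
Willingness to pay at Q' = 112.5: 175.6 − 0.2·112.5 = 153.1.
ΔQ = 139.6 − 112.5 = 27.1; wedge = 153.1 − 126 = 27.1.
Deadweight loss = ½ × 27.1 × 27.1 = 367.205.

367.205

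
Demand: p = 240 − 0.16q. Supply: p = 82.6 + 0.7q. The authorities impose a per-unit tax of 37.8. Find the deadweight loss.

830.72

Competitive equilibrium: 240 − 0.16q = 82.6 + 0.7q → q* = 183.0233, p* = 210.7163.
With the tax, the buyer price exceeds the seller price by 37.8: (240 − 0.16q) − (82.6 + 0.7q) = 37.8 → q' = 139.0698.
Δq = 183.0233 − 139.0698 = 43.9535; the wedge equals the tax, 37.8.
Welfare loss = ½ × 43.9535 × 37.8 = 830.72.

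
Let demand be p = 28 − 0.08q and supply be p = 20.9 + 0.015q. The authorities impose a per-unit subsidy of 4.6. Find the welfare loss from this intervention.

111.37

Competitive equilibrium: 28 − 0.08q = 20.9 + 0.015q → q* = 74.7368, p* = 22.0211.
The subsidy lowers effective supply by 4.6: p = 16.3 + 0.015q.
New quantity: 28 − 0.08q = 16.3 + 0.015q → q' = 123.1579.
Overproduction Δq = 123.1579 − 74.7368 = 48.4211; wedge = subsidy = 4.6.
DWL = ½ × 48.4211 × 4.6 = 111.37.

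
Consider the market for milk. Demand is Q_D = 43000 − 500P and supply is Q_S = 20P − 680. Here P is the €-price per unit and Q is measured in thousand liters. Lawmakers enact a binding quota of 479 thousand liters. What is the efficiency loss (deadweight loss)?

In inverse form: demand P = 86 − 0.002Q, supply P = 34 + 0.05Q.
Competitive equilibrium: 86 − 0.002Q = 34 + 0.05Q → Q* = 1000, P* = 84.
At Q = 479: demand price = 86 − 0.002·479 = 85.042; supply price = 34 + 0.05·479 = 57.95.
ΔQ = 1000 − 479 = 521; wedge = 85.042 − 57.95 = 27.092.
Deadweight loss = ½ × 521 × 27.092 = €7057.466 thousand.

€7057.466 thousand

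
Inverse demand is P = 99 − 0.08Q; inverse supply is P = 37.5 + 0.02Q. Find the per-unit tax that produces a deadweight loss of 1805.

Competitive equilibrium: 99 − 0.08Q = 37.5 + 0.02Q → Q* = 615, P* = 49.8.
A tax t gives ΔQ = t/0.1 and wedge t, so DWL = t²/0.2.
t²/0.2 = 1805 → t² = 361 → t = 19.

19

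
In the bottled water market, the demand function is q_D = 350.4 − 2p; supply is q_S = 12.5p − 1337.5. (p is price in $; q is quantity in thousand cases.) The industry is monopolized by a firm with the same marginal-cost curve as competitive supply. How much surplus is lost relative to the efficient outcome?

$859.42 thousand

In inverse form: demand p = 175.2 − 0.5q, supply p = 107 + 0.08q.
Competitive equilibrium: 175.2 − 0.5q = 107 + 0.08q → q* = 117.5862, p* = 116.4069.
Marginal revenue: MR = 175.2 − q. Set MR = MC: 175.2 − q = 107 + 0.08q → q_m = 63.1481.
Price p_m = 175.2 − 0.5·63.1481 = 143.626; MC(q_m) = 107 + 0.08·63.1481 = 112.0518.
Competitive q* = 117.5862, so Δq = 54.4381; wedge = 143.626 − 112.0518 = 31.5742.
The triangle = ½ × 54.4381 × 31.5742 = $859.42 thousand.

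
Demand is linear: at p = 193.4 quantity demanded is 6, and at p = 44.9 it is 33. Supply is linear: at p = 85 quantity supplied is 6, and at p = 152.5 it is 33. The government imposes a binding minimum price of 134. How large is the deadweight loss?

30.25

Demand slope = (44.9 − 193.4)/(33 − 6) = −5.5, so p = 226.4 − 5.5q.
Supply slope = (152.5 − 85)/(33 − 6) = 2.5, so p = 70 + 2.5q.
Competitive equilibrium: 226.4 − 5.5q = 70 + 2.5q → q* = 19.55, p* = 118.875.
At the floor p = 134, quantity demanded = (226.4 − 134)/5.5 = 16.8.
Sellers' marginal cost at q' = 16.8: 70 + 2.5·16.8 = 112.
Δq = 19.55 − 16.8 = 2.75; wedge = 134 − 112 = 22.
The triangle = ½ × 2.75 × 22 = 30.25.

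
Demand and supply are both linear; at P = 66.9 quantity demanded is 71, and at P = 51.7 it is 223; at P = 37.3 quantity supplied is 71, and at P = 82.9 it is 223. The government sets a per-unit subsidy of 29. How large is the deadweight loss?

Demand slope = (51.7 − 66.9)/(223 − 71) = −0.1, so P = 74 − 0.1Q.
Supply slope = (82.9 − 37.3)/(223 − 71) = 0.3, so P = 16 + 0.3Q.
Competitive equilibrium: 74 − 0.1Q = 16 + 0.3Q → Q* = 145, P* = 59.5.
The subsidy lowers effective supply by 29: P = 0.3Q − 13.
New quantity: 74 − 0.1Q = 0.3Q − 13 → Q' = 217.5.
Overproduction ΔQ = 217.5 − 145 = 72.5; wedge = subsidy = 29.
DWL = ½ × 72.5 × 29 = 1051.25.

1051.25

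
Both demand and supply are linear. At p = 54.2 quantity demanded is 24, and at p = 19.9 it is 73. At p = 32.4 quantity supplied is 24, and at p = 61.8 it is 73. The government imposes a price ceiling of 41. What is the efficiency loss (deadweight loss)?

Demand slope = (19.9 − 54.2)/(73 − 24) = −0.7, so p = 71 − 0.7q.
Supply slope = (61.8 − 32.4)/(73 − 24) = 0.6, so p = 18 + 0.6q.
Competitive equilibrium: 71 − 0.7q = 18 + 0.6q → q* = 40.7692, p* = 42.4615.
At the ceiling p = 41, quantity supplied = (41 − 18)/0.6 = 38.3333.
Willingness to pay at q' = 38.3333: 71 − 0.7·38.3333 = 44.1667.
Δq = 40.7692 − 38.3333 = 2.4359; wedge = 44.1667 − 41 = 3.1667.
Welfare loss = ½ × 2.4359 × 3.1667 = 3.86.

3.86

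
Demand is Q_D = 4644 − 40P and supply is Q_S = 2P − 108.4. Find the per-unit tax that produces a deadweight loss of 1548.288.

40.32

In inverse form: demand P = 116.1 − 0.025Q, supply P = 54.2 + 0.5Q.
Competitive equilibrium: 116.1 − 0.025Q = 54.2 + 0.5Q → Q* = 117.9048, P* = 113.1524.
A tax t gives ΔQ = t/0.525 and wedge t, so DWL = t²/1.05.
t²/1.05 = 1548.288 → t² = 1625.7024 → t = 40.32.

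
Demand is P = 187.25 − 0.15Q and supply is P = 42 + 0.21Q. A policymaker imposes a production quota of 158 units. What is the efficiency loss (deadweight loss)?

Competitive equilibrium: 187.25 − 0.15Q = 42 + 0.21Q → Q* = 403.4722, P* = 126.7292.
At Q = 158: demand price = 187.25 − 0.15·158 = 163.55; supply price = 42 + 0.21·158 = 75.18.
ΔQ = 403.4722 − 158 = 245.4722; wedge = 163.55 − 75.18 = 88.37.
Welfare loss = ½ × 245.4722 × 88.37 = 10846.19.

10846.19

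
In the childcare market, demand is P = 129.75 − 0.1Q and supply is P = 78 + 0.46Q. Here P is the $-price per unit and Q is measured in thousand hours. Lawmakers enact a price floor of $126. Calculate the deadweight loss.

$844.25 thousand

Competitive equilibrium: 129.75 − 0.1Q = 78 + 0.46Q → Q* = 92.4107, P* = 120.5089.
At the floor P = 126, quantity demanded = (129.75 − 126)/0.1 = 37.5.
Sellers' marginal cost at Q' = 37.5: 78 + 0.46·37.5 = 95.25.
ΔQ = 92.4107 − 37.5 = 54.9107; wedge = 126 − 95.25 = 30.75.
The triangle = ½ × 54.9107 × 30.75 = $844.25 thousand.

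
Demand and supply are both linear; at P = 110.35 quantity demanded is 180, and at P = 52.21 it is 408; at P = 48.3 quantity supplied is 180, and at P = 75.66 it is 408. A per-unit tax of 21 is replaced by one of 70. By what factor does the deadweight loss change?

Demand slope = (52.21 − 110.35)/(408 − 180) = −0.255, so P = 156.25 − 0.255Q.
Supply slope = (75.66 − 48.3)/(408 − 180) = 0.12, so P = 26.7 + 0.12Q.
Competitive equilibrium: 156.25 − 0.255Q = 26.7 + 0.12Q → Q* = 345.4667, P* = 68.156.
For a per-unit tax t: ΔQ = t/0.375, so DWL = ½·t·(t/0.375) = t²/0.75.
At t = 21: DWL = 588. At t = 70: DWL = 6533.333.
Ratio = (70/21)² = 11.111.

11.111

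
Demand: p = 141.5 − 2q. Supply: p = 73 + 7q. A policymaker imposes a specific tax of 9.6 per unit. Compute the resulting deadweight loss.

Competitive equilibrium: 141.5 − 2q = 73 + 7q → q* = 7.6111, p* = 126.2778.
With the tax, the buyer price exceeds the seller price by 9.6: (141.5 − 2q) − (73 + 7q) = 9.6 → q' = 6.5444.
Δq = 7.6111 − 6.5444 = 1.0667; the wedge equals the tax, 9.6.
Welfare loss = ½ × 1.0667 × 9.6 = 5.12.

5.12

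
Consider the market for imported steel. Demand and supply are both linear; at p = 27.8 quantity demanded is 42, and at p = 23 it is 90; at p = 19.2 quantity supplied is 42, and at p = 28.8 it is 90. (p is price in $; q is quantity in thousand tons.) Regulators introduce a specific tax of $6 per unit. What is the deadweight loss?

$60 thousand

Demand slope = (23 − 27.8)/(90 − 42) = −0.1, so p = 32 − 0.1q.
Supply slope = (28.8 − 19.2)/(90 − 42) = 0.2, so p = 10.8 + 0.2q.
Competitive equilibrium: 32 − 0.1q = 10.8 + 0.2q → q* = 70.6667, p* = 24.9333.
With the tax, the buyer price exceeds the seller price by 6: (32 − 0.1q) − (10.8 + 0.2q) = 6 → q' = 50.6667.
Δq = 70.6667 − 50.6667 = 20; the wedge equals the tax, 6.
Welfare loss = ½ × 20 × 6 = $60 thousand.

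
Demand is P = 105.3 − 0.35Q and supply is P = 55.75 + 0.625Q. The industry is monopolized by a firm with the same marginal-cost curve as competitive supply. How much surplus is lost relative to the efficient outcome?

87.85

Competitive equilibrium: 105.3 − 0.35Q = 55.75 + 0.625Q → Q* = 50.8205, P* = 87.5128.
Marginal revenue: MR = 105.3 − 0.7Q. Set MR = MC: 105.3 − 0.7Q = 55.75 + 0.625Q → Q_m = 37.3962.
Price P_m = 105.3 − 0.35·37.3962 = 92.2113; MC(Q_m) = 55.75 + 0.625·37.3962 = 79.1226.
Competitive Q* = 50.8205, so ΔQ = 13.4243; wedge = 92.2113 − 79.1226 = 13.0887.
The triangle = ½ × 13.4243 × 13.0887 = 87.85.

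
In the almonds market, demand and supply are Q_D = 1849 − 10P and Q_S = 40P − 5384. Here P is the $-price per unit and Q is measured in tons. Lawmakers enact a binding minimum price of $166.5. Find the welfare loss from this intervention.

$2981.16

In inverse form: demand P = 184.9 − 0.1Q, supply P = 134.6 + 0.025Q.
Competitive equilibrium: 184.9 − 0.1Q = 134.6 + 0.025Q → Q* = 402.4, P* = 144.66.
At the floor P = 166.5, quantity demanded = (184.9 − 166.5)/0.1 = 184.
Sellers' marginal cost at Q' = 184: 134.6 + 0.025·184 = 139.2.
ΔQ = 402.4 − 184 = 218.4; wedge = 166.5 − 139.2 = 27.3.
The triangle = ½ × 218.4 × 27.3 = $2981.16.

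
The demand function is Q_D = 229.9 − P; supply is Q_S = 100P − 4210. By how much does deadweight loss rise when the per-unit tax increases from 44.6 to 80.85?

In inverse form: demand P = 229.9 − Q, supply P = 42.1 + 0.01Q.
Competitive equilibrium: 229.9 − Q = 42.1 + 0.01Q → Q* = 185.9406, P* = 43.9594.
For a per-unit tax t: ΔQ = t/1.01, so DWL = ½·t·(t/1.01) = t²/2.02.
At t = 44.6: DWL = 984.733. At t = 80.85: DWL = 3236.001.
Increase = 3236.001 − 984.733 = 2251.27.

2251.27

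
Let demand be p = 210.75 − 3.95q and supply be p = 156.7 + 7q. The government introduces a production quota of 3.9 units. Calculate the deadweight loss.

Competitive equilibrium: 210.75 − 3.95q = 156.7 + 7q → q* = 4.9361, p* = 191.2525.
At q = 3.9: demand price = 210.75 − 3.95·3.9 = 195.345; supply price = 156.7 + 7·3.9 = 184.
Δq = 4.9361 − 3.9 = 1.0361; wedge = 195.345 − 184 = 11.345.
The triangle = ½ × 1.0361 × 11.345 = 5.88.

5.88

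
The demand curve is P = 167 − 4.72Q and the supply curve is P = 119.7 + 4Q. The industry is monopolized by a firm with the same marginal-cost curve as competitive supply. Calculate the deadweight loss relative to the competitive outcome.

Competitive equilibrium: 167 − 4.72Q = 119.7 + 4Q → Q* = 5.4243, P* = 141.3972.
Marginal revenue: MR = 167 − 9.44Q. Set MR = MC: 167 − 9.44Q = 119.7 + 4Q → Q_m = 3.5193.
Price P_m = 167 − 4.72·3.5193 = 150.3889; MC(Q_m) = 119.7 + 4·3.5193 = 133.7772.
Competitive Q* = 5.4243, so ΔQ = 1.905; wedge = 150.3889 − 133.7772 = 16.6117.
Deadweight loss = ½ × 1.905 × 16.6117 = 15.82.

15.82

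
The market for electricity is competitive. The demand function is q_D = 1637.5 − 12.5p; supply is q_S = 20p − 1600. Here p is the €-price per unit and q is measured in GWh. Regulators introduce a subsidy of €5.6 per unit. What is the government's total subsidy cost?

€2438.15

In inverse form: demand p = 131 − 0.08q, supply p = 80 + 0.05q.
Competitive equilibrium: 131 − 0.08q = 80 + 0.05q → q* = 392.3077, p* = 99.6154.
The subsidy lowers effective supply by 5.6: p = 74.4 + 0.05q.
New quantity: 131 − 0.08q = 74.4 + 0.05q → q' = 435.3846.
Total subsidy cost = 5.6 × 435.3846 = €2438.15.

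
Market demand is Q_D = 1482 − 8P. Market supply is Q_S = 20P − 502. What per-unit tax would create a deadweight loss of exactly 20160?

84

In inverse form: demand P = 185.25 − 0.125Q, supply P = 25.1 + 0.05Q.
Competitive equilibrium: 185.25 − 0.125Q = 25.1 + 0.05Q → Q* = 915.1429, P* = 70.8571.
A tax t gives ΔQ = t/0.175 and wedge t, so DWL = t²/0.35.
t²/0.35 = 20160 → t² = 7056 → t = 84.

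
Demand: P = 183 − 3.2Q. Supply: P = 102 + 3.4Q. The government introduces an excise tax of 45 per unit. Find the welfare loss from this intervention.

153.41

Competitive equilibrium: 183 − 3.2Q = 102 + 3.4Q → Q* = 12.2727, P* = 143.7273.
With the tax, the buyer price exceeds the seller price by 45: (183 − 3.2Q) − (102 + 3.4Q) = 45 → Q' = 5.4545.
ΔQ = 12.2727 − 5.4545 = 6.8182; the wedge equals the tax, 45.
Deadweight loss = ½ × 6.8182 × 45 = 153.41.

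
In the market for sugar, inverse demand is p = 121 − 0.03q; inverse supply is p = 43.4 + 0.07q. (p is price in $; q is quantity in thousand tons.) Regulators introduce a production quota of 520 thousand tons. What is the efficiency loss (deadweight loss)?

$3276.80 thousand

Competitive equilibrium: 121 − 0.03q = 43.4 + 0.07q → q* = 776, p* = 97.72.
At q = 520: demand price = 121 − 0.03·520 = 105.4; supply price = 43.4 + 0.07·520 = 79.8.
Δq = 776 − 520 = 256; wedge = 105.4 − 79.8 = 25.6.
Welfare loss = ½ × 256 × 25.6 = $3276.80 thousand.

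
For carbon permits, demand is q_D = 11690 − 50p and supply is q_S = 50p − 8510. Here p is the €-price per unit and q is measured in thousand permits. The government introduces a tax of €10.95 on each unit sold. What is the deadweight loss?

€1498.78 thousand

In inverse form: demand p = 233.8 − 0.02q, supply p = 170.2 + 0.02q.
Competitive equilibrium: 233.8 − 0.02q = 170.2 + 0.02q → q* = 1590, p* = 202.
With the tax, the buyer price exceeds the seller price by 10.95: (233.8 − 0.02q) − (170.2 + 0.02q) = 10.95 → q' = 1316.25.
Δq = 1590 − 1316.25 = 273.75; the wedge equals the tax, 10.95.
The triangle = ½ × 273.75 × 10.95 = €1498.78 thousand.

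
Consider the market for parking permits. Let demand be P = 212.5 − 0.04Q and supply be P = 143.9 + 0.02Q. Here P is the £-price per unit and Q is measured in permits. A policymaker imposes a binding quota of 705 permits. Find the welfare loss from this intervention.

Competitive equilibrium: 212.5 − 0.04Q = 143.9 + 0.02Q → Q* = 1143.3333, P* = 166.7667.
At Q = 705: demand price = 212.5 − 0.04·705 = 184.3; supply price = 143.9 + 0.02·705 = 158.
ΔQ = 1143.3333 − 705 = 438.3333; wedge = 184.3 − 158 = 26.3.
Welfare loss = ½ × 438.3333 × 26.3 = £5764.08.

£5764.08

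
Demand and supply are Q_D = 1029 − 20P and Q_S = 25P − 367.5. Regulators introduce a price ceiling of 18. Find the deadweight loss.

4777.53

In inverse form: demand P = 51.45 − 0.05Q, supply P = 14.7 + 0.04Q.
Competitive equilibrium: 51.45 − 0.05Q = 14.7 + 0.04Q → Q* = 408.3333, P* = 31.0333.
At the ceiling P = 18, quantity supplied = (18 − 14.7)/0.04 = 82.5.
Willingness to pay at Q' = 82.5: 51.45 − 0.05·82.5 = 47.325.
ΔQ = 408.3333 − 82.5 = 325.8333; wedge = 47.325 − 18 = 29.325.
Deadweight loss = ½ × 325.8333 × 29.325 = 4777.53.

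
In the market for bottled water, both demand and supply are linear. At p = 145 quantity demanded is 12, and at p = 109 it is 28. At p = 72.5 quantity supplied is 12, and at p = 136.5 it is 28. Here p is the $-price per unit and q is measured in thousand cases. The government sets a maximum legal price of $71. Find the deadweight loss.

Demand slope = (109 − 145)/(28 − 12) = −2.25, so p = 172 − 2.25q.
Supply slope = (136.5 − 72.5)/(28 − 12) = 4, so p = 24.5 + 4q.
Competitive equilibrium: 172 − 2.25q = 24.5 + 4q → q* = 23.6, p* = 118.9.
At the ceiling p = 71, quantity supplied = (71 − 24.5)/4 = 11.625.
Willingness to pay at q' = 11.625: 172 − 2.25·11.625 = 145.8438.
Δq = 23.6 − 11.625 = 11.975; wedge = 145.8438 − 71 = 74.8438.
DWL = ½ × 11.975 × 74.8438 = $448.13 thousand.

$448.13 thousand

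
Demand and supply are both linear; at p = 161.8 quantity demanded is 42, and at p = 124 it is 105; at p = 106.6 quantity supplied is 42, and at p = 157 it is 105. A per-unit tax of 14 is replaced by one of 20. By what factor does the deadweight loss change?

Demand slope = (124 − 161.8)/(105 − 42) = −0.6, so p = 187 − 0.6q.
Supply slope = (157 − 106.6)/(105 − 42) = 0.8, so p = 73 + 0.8q.
Competitive equilibrium: 187 − 0.6q = 73 + 0.8q → q* = 81.4286, p* = 138.1429.
For a per-unit tax t: Δq = t/1.4, so DWL = ½·t·(t/1.4) = t²/2.8.
At t = 14: DWL = 70. At t = 20: DWL = 142.857.
Ratio = (20/14)² = 2.041.

2.041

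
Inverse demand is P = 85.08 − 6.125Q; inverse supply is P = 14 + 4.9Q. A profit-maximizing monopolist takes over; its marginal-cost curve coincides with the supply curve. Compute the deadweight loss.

29.23

Competitive equilibrium: 85.08 − 6.125Q = 14 + 4.9Q → Q* = 6.4472, P* = 45.5911.
Marginal revenue: MR = 85.08 − 12.25Q. Set MR = MC: 85.08 − 12.25Q = 14 + 4.9Q → Q_m = 4.1446.
Price P_m = 85.08 − 6.125·4.1446 = 59.6943; MC(Q_m) = 14 + 4.9·4.1446 = 34.3085.
Competitive Q* = 6.4472, so ΔQ = 2.3026; wedge = 59.6943 − 34.3085 = 25.3858.
Deadweight loss = ½ × 2.3026 × 25.3858 = 29.23.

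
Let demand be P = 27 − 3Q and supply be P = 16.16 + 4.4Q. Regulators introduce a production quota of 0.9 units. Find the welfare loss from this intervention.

Competitive equilibrium: 27 − 3Q = 16.16 + 4.4Q → Q* = 1.4649, P* = 22.6054.
At Q = 0.9: demand price = 27 − 3·0.9 = 24.3; supply price = 16.16 + 4.4·0.9 = 20.12.
ΔQ = 1.4649 − 0.9 = 0.5649; wedge = 24.3 − 20.12 = 4.18.
Deadweight loss = ½ × 0.5649 × 4.18 = 1.18.

1.18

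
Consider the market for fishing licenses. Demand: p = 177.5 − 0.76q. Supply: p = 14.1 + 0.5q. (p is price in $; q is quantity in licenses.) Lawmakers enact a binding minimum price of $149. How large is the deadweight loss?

$5353.50

Competitive equilibrium: 177.5 − 0.76q = 14.1 + 0.5q → q* = 129.6825, p* = 78.9413.
At the floor p = 149, quantity demanded = (177.5 − 149)/0.76 = 37.5.
Sellers' marginal cost at q' = 37.5: 14.1 + 0.5·37.5 = 32.85.
Δq = 129.6825 − 37.5 = 92.1825; wedge = 149 − 32.85 = 116.15.
The triangle = ½ × 92.1825 × 116.15 = $5353.50.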